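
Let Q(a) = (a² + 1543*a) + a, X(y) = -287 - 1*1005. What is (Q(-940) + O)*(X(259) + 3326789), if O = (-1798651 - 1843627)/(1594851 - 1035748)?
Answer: -1055645639841244326/559103 ≈ -1.8881e+12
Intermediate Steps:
X(y) = -1292 (X(y) = -287 - 1005 = -1292)
Q(a) = a² + 1544*a
O = -3642278/559103 ≈ -6.5145
(Q(-940) + O)*(X(259) + 3326789) = (-940*(1544 - 940) - 3642278/559103)*(-1292 + 3326789) = (-940*604 - 3642278/559103)*3325497 = (-567760 - 3642278/559103)*3325497 = -317439961558/559103*3325497 = -1055645639841244326/559103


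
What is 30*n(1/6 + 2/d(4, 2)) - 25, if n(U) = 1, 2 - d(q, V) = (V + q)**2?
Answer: 5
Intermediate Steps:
d(q, V) = 2 - (V + q)**2
30*n(1/6 + 2/d(4, 2)) - 25 = 30*1 - 25 = 30 - 25 = 5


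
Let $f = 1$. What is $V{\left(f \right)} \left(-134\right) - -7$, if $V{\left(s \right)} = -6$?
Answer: $811$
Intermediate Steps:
$V{\left(f \right)} \left(-134\right) - -7 = \left(-6\right) \left(-134\right) - -7 = 804 + \left(12 - 5\right) = 804 + 7 = 811$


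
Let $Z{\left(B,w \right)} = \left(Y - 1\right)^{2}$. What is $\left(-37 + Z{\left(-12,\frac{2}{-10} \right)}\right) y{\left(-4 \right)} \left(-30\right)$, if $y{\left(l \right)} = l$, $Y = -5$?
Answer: $-120$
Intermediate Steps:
$Z{\left(B,w \right)} = 36$ ($Z{\left(B,w \right)} = \left(-5 - 1\right)^{2} = \left(-6\right)^{2} = 36$)
$\left(-37 + Z{\left(-12,\frac{2}{-10} \right)}\right) y{\left(-4 \right)} \left(-30\right) = \left(-37 + 36\right) \left(\left(-4\right) \left(-30\right)\right) = \left(-1\right) 120 = -120$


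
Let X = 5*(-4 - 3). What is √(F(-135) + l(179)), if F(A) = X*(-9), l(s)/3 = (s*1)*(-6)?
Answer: 3*I*√323 ≈ 53.917*I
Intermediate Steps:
l(s) = -18*s (l(s) = 3*((s*1)*(-6)) = 3*(s*(-6)) = 3*(-6*s) = -18*s)
X = -35 (X = 5*(-7) = -35)
F(A) = 315 (F(A) = -35*(-9) = 315)
√(F(-135) + l(179)) = √(315 - 18*179) = √(315 - 3222) = √(-2907) = 3*I*√323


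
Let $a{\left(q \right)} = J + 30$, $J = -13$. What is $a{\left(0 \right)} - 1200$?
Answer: $-1183$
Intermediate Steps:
$a{\left(q \right)} = 17$ ($a{\left(q \right)} = -13 + 30 = 17$)
$a{\left(0 \right)} - 1200 = 17 - 1200 = -1183$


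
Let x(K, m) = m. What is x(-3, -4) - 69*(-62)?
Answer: 4274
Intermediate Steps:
x(-3, -4) - 69*(-62) = -4 - 69*(-62) = -4 + 4278 = 4274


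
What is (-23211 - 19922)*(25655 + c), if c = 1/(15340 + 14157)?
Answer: -32640705204288/29497 ≈ -1.1066e+9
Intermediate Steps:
c = 1/29497 ≈ 3.3902e-5
(-23211 - 19922)*(25655 + c) = (-23211 - 19922)*(25655 + 1/29497) = -43133*756745536/29497 = -32640705204288/29497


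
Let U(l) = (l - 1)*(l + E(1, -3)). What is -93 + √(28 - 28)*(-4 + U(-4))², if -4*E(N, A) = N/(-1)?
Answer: -93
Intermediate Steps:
E(N, A) = N/4 (E(N, A) = -N/(4*(-1)) = -N*(-1)/4 = -(-1)*N/4 = N/4)
U(l) = (-1 + l)*(¼ + l) (U(l) = (l - 1)*(l + (¼)*1) = (-1 + l)*(l + ¼) = (-1 + l)*(¼ + l))
-93 + √(28 - 28)*(-4 + U(-4))² = -93 + √(28 - 28)*(-4 + (-¼ + (-4)² - ¾*(-4)))² = -93 + √0*(-4 + (-¼ + 16 + 3))² = -93 + 0*(-4 + 75/4)² = -93 + 0*(59/4)² = -93 + 0*(3481/16) = -93 + 0 = -93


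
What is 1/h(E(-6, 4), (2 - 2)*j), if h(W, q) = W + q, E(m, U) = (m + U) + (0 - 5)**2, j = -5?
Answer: 1/23 ≈ 0.043478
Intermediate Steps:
E(m, U) = 25 + U + m (E(m, U) = (U + m) + (-5)**2 = (U + m) + 25 = 25 + U + m)
1/h(E(-6, 4), (2 - 2)*j) = 1/((25 + 4 - 6) + (2 - 2)*(-5)) = 1/(23 + 0*(-5)) = 1/(23 + 0) = 1/23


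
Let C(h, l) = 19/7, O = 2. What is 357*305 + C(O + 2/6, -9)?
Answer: 762214/7 ≈ 1.0889e+5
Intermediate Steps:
C(h, l) = 19/7 (C(h, l) = 19*(1/7) = 19/7)
357*305 + C(O + 2/6, -9) = 357*305 + 19/7 = 108885 + 19/7 = 762214/7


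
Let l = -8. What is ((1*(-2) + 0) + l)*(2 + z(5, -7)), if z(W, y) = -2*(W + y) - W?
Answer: -10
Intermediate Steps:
z(W, y) = -3*W - 2*y (z(W, y) = (-2*W - 2*y) - W = -3*W - 2*y)
((1*(-2) + 0) + l)*(2 + z(5, -7)) = ((1*(-2) + 0) - 8)*(2 + (-3*5 - 2*(-7))) = ((-2 + 0) - 8)*(2 + (-15 + 14)) = (-2 - 8)*(2 - 1) = -10*1 = -10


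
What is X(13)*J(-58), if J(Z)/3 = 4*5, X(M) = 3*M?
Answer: 2340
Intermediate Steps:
J(Z) = 60 (J(Z) = 3*(4*5) = 3*20 = 60)
X(13)*J(-58) = (3*13)*60 = 39*60 = 2340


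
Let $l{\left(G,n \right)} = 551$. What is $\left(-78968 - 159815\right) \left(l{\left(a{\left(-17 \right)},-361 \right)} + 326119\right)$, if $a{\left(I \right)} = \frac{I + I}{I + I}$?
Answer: $-78003242610$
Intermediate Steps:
$a{\left(I \right)} = 1$ ($a{\left(I \right)} = \frac{2 I}{2 I} = 2 I \frac{1}{2 I} = 1$)
$\left(-78968 - 159815\right) \left(l{\left(a{\left(-17 \right)},-361 \right)} + 326119\right) = \left(-78968 - 159815\right) \left(551 + 326119\right) = \left(-238783\right) 326670 = -78003242610$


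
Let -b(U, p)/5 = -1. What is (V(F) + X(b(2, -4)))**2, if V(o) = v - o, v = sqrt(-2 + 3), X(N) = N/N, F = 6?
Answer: 16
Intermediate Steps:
b(U, p) = 5 (b(U, p) = -5*(-1) = 5)
X(N) = 1
v = 1 (v = sqrt(1) = 1)
V(o) = 1 - o
(V(F) + X(b(2, -4)))**2 = ((1 - 1*6) + 1)**2 = ((1 - 6) + 1)**2 = (-5 + 1)**2 = (-4)**2 = 16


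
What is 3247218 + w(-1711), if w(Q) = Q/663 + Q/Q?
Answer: 2152904486/663 ≈ 3.2472e+6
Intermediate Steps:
w(Q) = 1 + Q/663 (w(Q) = Q*(1/663) + 1 = Q/663 + 1 = 1 + Q/663)
3247218 + w(-1711) = 3247218 + (1 + (1/663)*(-1711)) = 3247218 + (1 - 1711/663) = 3247218 - 1048/663 = 2152904486/663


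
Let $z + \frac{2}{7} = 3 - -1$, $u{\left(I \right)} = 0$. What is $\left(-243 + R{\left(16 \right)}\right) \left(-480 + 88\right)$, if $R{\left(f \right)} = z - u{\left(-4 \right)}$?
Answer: $93800$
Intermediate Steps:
$z = \frac{26}{7}$ ($z = - \frac{2}{7} + \left(3 - -1\right) = - \frac{2}{7} + \left(3 + 1\right) = - \frac{2}{7} + 4 = \frac{26}{7} \approx 3.7143$)
$R{\left(f \right)} = \frac{26}{7}$ ($R{\left(f \right)} = \frac{26}{7} - 0 = \frac{26}{7} + 0 = \frac{26}{7}$)
$\left(-243 + R{\left(16 \right)}\right) \left(-480 + 88\right) = \left(-243 + \frac{26}{7}\right) \left(-480 + 88\right) = \left(- \frac{1675}{7}\right) \left(-392\right) = 93800$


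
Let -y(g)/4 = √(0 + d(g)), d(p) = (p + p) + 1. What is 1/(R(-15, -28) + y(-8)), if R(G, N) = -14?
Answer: I/(2*(-7*I + 2*√15)) ≈ -0.03211 + 0.035532*I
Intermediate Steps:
d(p) = 1 + 2*p (d(p) = 2*p + 1 = 1 + 2*p)
y(g) = -4*√(1 + 2*g) (y(g) = -4*√(0 + (1 + 2*g)) = -4*√(1 + 2*g))
1/(R(-15, -28) + y(-8)) = 1/(-14 - 4*√(1 + 2*(-8))) = 1/(-14 - 4*√(1 - 16)) = 1/(-14 - 4*I*√15)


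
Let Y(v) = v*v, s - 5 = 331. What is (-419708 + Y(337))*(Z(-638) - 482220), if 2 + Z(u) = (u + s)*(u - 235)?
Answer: 66914638064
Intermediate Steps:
s = 336 (s = 5 + 331 = 336)
Z(u) = -2 + (-235 + u)*(336 + u) (Z(u) = -2 + (u + 336)*(u - 235) = -2 + (336 + u)*(-235 + u) = -2 + (-235 + u)*(336 + u))
Y(v) = v²
(-419708 + Y(337))*(Z(-638) - 482220) = (-419708 + 337²)*((-78962 + (-638)² + 101*(-638)) - 482220) = (-419708 + 113569)*((-78962 + 407044 - 64438) - 482220) = -306139*(263644 - 482220) = -306139*(-218576) = 66914638064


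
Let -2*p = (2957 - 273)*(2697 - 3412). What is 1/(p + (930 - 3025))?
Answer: 1/957435 ≈ 1.0445e-6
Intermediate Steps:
p = 959530 (p = -(2957 - 273)*(2697 - 3412)/2 = -1342*(-715) = -½*(-1919060) = 959530)
1/(p + (930 - 3025)) = 1/(959530 + (930 - 3025)) = 1/(959530 - 2095) = 1/957435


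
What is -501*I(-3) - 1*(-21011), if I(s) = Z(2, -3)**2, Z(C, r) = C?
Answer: 19007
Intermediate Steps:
I(s) = 4 (I(s) = 2**2 = 4)
-501*I(-3) - 1*(-21011) = -501*4 - 1*(-21011) = -2004 + 21011 = 19007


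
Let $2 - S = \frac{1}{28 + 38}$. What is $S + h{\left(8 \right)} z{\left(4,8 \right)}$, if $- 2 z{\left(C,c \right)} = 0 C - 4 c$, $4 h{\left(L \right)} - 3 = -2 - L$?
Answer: $- \frac{1717}{66} \approx -26.015$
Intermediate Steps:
$h{\left(L \right)} = \frac{1}{4} - \frac{L}{4}$ ($h{\left(L \right)} = \frac{3}{4} + \frac{-2 - L}{4} = \frac{3}{4} - \left(\frac{1}{2} + \frac{L}{4}\right) = \frac{1}{4} - \frac{L}{4}$)
$z{\left(C,c \right)} = 2 c$ ($z{\left(C,c \right)} = - \frac{0 C - 4 c}{2} = - \frac{0 - 4 c}{2} = - \frac{\left(-4\right) c}{2} = 2 c$)
$S = \frac{131}{66}$ ($S = 2 - \frac{1}{28 + 38} = 2 - \frac{1}{66} = \frac{131}{66} \approx 1.9848$)
$S + h{\left(8 \right)} z{\left(4,8 \right)} = \frac{131}{66} + \left(\frac{1}{4} - 2\right) 2 \cdot 8 = \frac{131}{66} + \left(\frac{1}{4} - 2\right) 16 = \frac{131}{66} - 28 = - \frac{1717}{66}$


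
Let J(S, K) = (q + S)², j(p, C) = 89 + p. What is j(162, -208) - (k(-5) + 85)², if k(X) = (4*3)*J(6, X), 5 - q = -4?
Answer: -7755974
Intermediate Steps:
q = 9 (q = 5 - 1*(-4) = 5 + 4 = 9)
J(S, K) = (9 + S)²
k(X) = 2700 (k(X) = (4*3)*(9 + 6)² = 12*15² = 12*225 = 2700)
j(162, -208) - (k(-5) + 85)² = (89 + 162) - (2700 + 85)² = 251 - 1*2785² = 251 - 1*7756225 = 251 - 7756225 = -7755974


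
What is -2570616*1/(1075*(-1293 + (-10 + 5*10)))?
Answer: 2570616/1346975 ≈ 1.9084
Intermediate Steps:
-2570616*1/(1075*(-1293 + (-10 + 5*10))) = -2570616*1/(1075*(-1293 + (-10 + 50))) = -2570616*1/(1075*(-1293 + 40)) = -2570616/(1075*(-1253)) = -2570616/(-1346975) = -2570616*(-1/1346975) = 2570616/1346975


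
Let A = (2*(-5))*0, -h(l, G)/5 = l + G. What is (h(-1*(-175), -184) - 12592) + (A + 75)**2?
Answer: -6922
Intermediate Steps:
h(l, G) = -5*G - 5*l (h(l, G) = -5*(l + G) = -5*(G + l) = -5*G - 5*l)
A = 0 (A = -10*0 = 0)
(h(-1*(-175), -184) - 12592) + (A + 75)**2 = ((-5*(-184) - (-5)*(-175)) - 12592) + (0 + 75)**2 = ((920 - 5*175) - 12592) + 75**2 = ((920 - 875) - 12592) + 5625 = (45 - 12592) + 5625 = -12547 + 5625 = -6922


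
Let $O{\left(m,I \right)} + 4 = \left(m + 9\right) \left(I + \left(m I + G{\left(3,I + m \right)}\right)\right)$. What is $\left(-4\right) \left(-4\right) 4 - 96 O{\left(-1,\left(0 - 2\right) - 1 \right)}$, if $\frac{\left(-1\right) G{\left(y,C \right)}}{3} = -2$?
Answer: $-4160$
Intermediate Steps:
$G{\left(y,C \right)} = 6$ ($G{\left(y,C \right)} = \left(-3\right) \left(-2\right) = 6$)
$O{\left(m,I \right)} = -4 + \left(9 + m\right) \left(6 + I + I m\right)$ ($O{\left(m,I \right)} = -4 + \left(m + 9\right) \left(I + \left(m I + 6\right)\right) = -4 + \left(9 + m\right) \left(I + \left(I m + 6\right)\right) = -4 + \left(9 + m\right) \left(I + \left(6 + I m\right)\right) = -4 + \left(9 + m\right) \left(6 + I + I m\right)$)
$\left(-4\right) \left(-4\right) 4 - 96 O{\left(-1,\left(0 - 2\right) - 1 \right)} = \left(-4\right) \left(-4\right) 4 - 96 \left(50 + 6 \left(-1\right) + 9 \left(\left(0 - 2\right) - 1\right) + \left(\left(0 - 2\right) - 1\right) \left(-1\right)^{2} + 10 \left(\left(0 - 2\right) - 1\right) \left(-1\right)\right) = 16 \cdot 4 - 96 \left(50 - 6 + 9 \left(-2 - 1\right) + \left(-2 - 1\right) 1 + 10 \left(-2 - 1\right) \left(-1\right)\right) = 64 - 96 \left(50 - 6 + 9 \left(-3\right) - 3 + 10 \left(-3\right) \left(-1\right)\right) = 64 - 96 \left(50 - 6 - 27 - 3 + 30\right) = 64 - 4224 = -4160$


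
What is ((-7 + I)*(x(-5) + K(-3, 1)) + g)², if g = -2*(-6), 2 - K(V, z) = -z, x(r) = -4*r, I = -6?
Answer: 82369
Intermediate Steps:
K(V, z) = 2 + z (K(V, z) = 2 - (-1)*z = 2 + z)
g = 12
((-7 + I)*(x(-5) + K(-3, 1)) + g)² = ((-7 - 6)*(-4*(-5) + (2 + 1)) + 12)² = (-13*(20 + 3) + 12)² = (-13*23 + 12)² = (-299 + 12)² = (-287)² = 82369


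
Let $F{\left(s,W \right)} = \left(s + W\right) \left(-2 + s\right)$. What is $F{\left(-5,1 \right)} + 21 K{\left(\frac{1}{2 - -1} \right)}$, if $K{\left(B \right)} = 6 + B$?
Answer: $161$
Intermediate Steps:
$F{\left(s,W \right)} = \left(-2 + s\right) \left(W + s\right)$ ($F{\left(s,W \right)} = \left(W + s\right) \left(-2 + s\right) = \left(-2 + s\right) \left(W + s\right)$)
$F{\left(-5,1 \right)} + 21 K{\left(\frac{1}{2 - -1} \right)} = \left(\left(-5\right)^{2} - 2 - -10 + 1 \left(-5\right)\right) + 21 \left(6 + \frac{1}{2 - -1}\right) = \left(25 - 2 + 10 - 5\right) + 21 \left(6 + \frac{1}{2 + 1}\right) = 28 + 21 \left(6 + \frac{1}{3}\right) = 28 + 21 \cdot \frac{19}{3} = 28 + 133 = 161$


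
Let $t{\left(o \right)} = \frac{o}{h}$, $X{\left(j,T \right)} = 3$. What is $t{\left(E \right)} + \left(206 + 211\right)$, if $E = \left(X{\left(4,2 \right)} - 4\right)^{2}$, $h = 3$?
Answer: $\frac{1252}{3} \approx 417.33$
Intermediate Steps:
$E = 1$ ($E = \left(3 - 4\right)^{2} = \left(-1\right)^{2} = 1$)
$t{\left(o \right)} = \frac{o}{3}$
$t{\left(E \right)} + \left(206 + 211\right) = \frac{1}{3} \cdot 1 + \left(206 + 211\right) = \frac{1}{3} + 417 = \frac{1252}{3}$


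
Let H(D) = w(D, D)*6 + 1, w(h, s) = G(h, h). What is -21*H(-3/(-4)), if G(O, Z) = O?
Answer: -231/2 ≈ -115.50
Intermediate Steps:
w(h, s) = h
H(D) = 1 + 6*D (H(D) = D*6 + 1 = 6*D + 1 = 1 + 6*D)
-21*H(-3/(-4)) = -21*(1 + 6*(-3/(-4))) = -21*(1 + 6*(-3*(-¼))) = -21*(1 + 6*(¾)) = -21*(1 + 9/2) = -21*11/2 = -231/2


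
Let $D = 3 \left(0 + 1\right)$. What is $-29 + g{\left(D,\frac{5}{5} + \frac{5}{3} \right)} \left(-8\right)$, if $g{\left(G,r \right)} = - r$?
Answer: $- \frac{23}{3} \approx -7.6667$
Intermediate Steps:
$D = 3$ ($D = 3 \cdot 1 = 3$)
$-29 + g{\left(D,\frac{5}{5} + \frac{5}{3} \right)} \left(-8\right) = -29 + - (\frac{5}{5} + \frac{5}{3}) \left(-8\right) = -29 + - (5 \cdot \frac{1}{5} + 5 \cdot \frac{1}{3}) \left(-8\right) = -29 + - (1 + \frac{5}{3}) \left(-8\right) = -29 + \left(-1\right) \frac{8}{3} \left(-8\right) = -29 - - \frac{64}{3} = -29 + \frac{64}{3} = - \frac{23}{3}$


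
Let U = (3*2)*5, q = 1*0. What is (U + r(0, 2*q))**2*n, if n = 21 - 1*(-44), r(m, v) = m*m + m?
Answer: 58500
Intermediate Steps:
q = 0
r(m, v) = m + m**2 (r(m, v) = m**2 + m = m + m**2)
U = 30 (U = 6*5 = 30)
n = 65 (n = 21 + 44 = 65)
(U + r(0, 2*q))**2*n = (30 + 0*(1 + 0))**2*65 = (30 + 0*1)**2*65 = (30 + 0)**2*65 = 30**2*65 = 900*65 = 58500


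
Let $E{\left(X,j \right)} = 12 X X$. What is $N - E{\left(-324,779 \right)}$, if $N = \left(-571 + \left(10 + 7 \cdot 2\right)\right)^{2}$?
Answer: $-960503$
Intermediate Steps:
$N = 299209$ ($N = \left(-571 + \left(10 + 14\right)\right)^{2} = \left(-571 + 24\right)^{2} = \left(-547\right)^{2} = 299209$)
$E{\left(X,j \right)} = 12 X^{2}$
$N - E{\left(-324,779 \right)} = 299209 - 12 \left(-324\right)^{2} = 299209 - 12 \cdot 104976 = 299209 - 1259712 = -960503$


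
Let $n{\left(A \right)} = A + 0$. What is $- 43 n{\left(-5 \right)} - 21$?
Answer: $194$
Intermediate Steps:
$n{\left(A \right)} = A$
$- 43 n{\left(-5 \right)} - 21 = \left(-43\right) \left(-5\right) - 21 = 215 - 21 = 194$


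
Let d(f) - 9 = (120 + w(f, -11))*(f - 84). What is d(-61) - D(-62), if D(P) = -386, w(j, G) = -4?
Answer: -16425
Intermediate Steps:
d(f) = -9735 + 116*f (d(f) = 9 + (120 - 4)*(f - 84) = 9 + 116*(-84 + f) = 9 + (-9744 + 116*f) = -9735 + 116*f)
d(-61) - D(-62) = (-9735 + 116*(-61)) - 1*(-386) = (-9735 - 7076) + 386 = -16811 + 386 = -16425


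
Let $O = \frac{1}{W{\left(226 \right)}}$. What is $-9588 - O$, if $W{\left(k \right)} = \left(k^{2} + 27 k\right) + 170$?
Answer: $- \frac{549852625}{57348} \approx -9588.0$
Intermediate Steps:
$W{\left(k \right)} = 170 + k^{2} + 27 k$
$O = \frac{1}{57348}$ ($O = \frac{1}{170 + 226^{2} + 27 \cdot 226} = \frac{1}{170 + 51076 + 6102} = \frac{1}{57348} \approx 1.7437 \cdot 10^{-5}$)
$-9588 - O = -9588 - \frac{1}{57348} = - \frac{549852625}{57348}$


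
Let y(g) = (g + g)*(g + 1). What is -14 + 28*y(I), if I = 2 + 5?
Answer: 3122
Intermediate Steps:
I = 7
y(g) = 2*g*(1 + g) (y(g) = (2*g)*(1 + g) = 2*g*(1 + g))
-14 + 28*y(I) = -14 + 28*(2*7*(1 + 7)) = -14 + 28*(2*7*8) = -14 + 28*112 = -14 + 3136 = 3122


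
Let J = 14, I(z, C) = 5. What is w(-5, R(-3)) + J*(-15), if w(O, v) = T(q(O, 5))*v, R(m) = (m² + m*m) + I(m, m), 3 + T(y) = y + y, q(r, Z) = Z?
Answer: -49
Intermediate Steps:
T(y) = -3 + 2*y (T(y) = -3 + (y + y) = -3 + 2*y)
R(m) = 5 + 2*m² (R(m) = (m² + m*m) + 5 = (m² + m²) + 5 = 2*m² + 5 = 5 + 2*m²)
w(O, v) = 7*v (w(O, v) = (-3 + 2*5)*v = (-3 + 10)*v = 7*v)
w(-5, R(-3)) + J*(-15) = 7*(5 + 2*(-3)²) + 14*(-15) = 7*(5 + 2*9) - 210 = 7*(5 + 18) - 210 = 7*23 - 210 = 161 - 210 = -49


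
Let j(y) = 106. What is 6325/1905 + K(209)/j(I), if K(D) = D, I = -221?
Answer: 213719/40386 ≈ 5.2919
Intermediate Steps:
6325/1905 + K(209)/j(I) = 6325/1905 + 209/106 = 6325*(1/1905) + 209*(1/106) = 1265/381 + 209/106 = 213719/40386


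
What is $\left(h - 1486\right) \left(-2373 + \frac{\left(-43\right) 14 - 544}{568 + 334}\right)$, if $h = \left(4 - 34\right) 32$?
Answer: $\frac{2619167016}{451} \approx 5.8075 \cdot 10^{6}$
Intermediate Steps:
$h = -960$ ($h = \left(-30\right) 32 = -960$)
$\left(h - 1486\right) \left(-2373 + \frac{\left(-43\right) 14 - 544}{568 + 334}\right) = \left(-960 - 1486\right) \left(-2373 + \frac{\left(-43\right) 14 - 544}{568 + 334}\right) = - 2446 \left(-2373 + \frac{-602 - 544}{902}\right) = - 2446 \left(-2373 - \frac{573}{451}\right) = \left(-2446\right) \left(- \frac{1070796}{451}\right) = \frac{2619167016}{451}$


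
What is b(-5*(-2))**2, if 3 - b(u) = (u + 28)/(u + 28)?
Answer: 4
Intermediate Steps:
b(u) = 2 (b(u) = 3 - (u + 28)/(u + 28) = 3 - (28 + u)/(28 + u) = 3 - 1*1 = 3 - 1 = 2)
b(-5*(-2))**2 = 2**2 = 4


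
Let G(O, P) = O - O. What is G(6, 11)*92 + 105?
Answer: 105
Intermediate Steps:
G(O, P) = 0
G(6, 11)*92 + 105 = 0*92 + 105 = 0 + 105 = 105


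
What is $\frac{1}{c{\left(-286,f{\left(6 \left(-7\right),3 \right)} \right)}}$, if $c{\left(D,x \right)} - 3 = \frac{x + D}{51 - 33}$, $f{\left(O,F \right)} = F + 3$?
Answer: $- \frac{9}{113} \approx -0.079646$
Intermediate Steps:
$f{\left(O,F \right)} = 3 + F$
$c{\left(D,x \right)} = 3 + \frac{D}{18} + \frac{x}{18}$ ($c{\left(D,x \right)} = 3 + \frac{x + D}{51 - 33} = 3 + \frac{D + x}{18} = 3 + \left(D + x\right) \frac{1}{18} = 3 + \left(\frac{D}{18} + \frac{x}{18}\right) = 3 + \frac{D}{18} + \frac{x}{18}$)
$\frac{1}{c{\left(-286,f{\left(6 \left(-7\right),3 \right)} \right)}} = \frac{1}{3 + \frac{1}{18} \left(-286\right) + \frac{3 + 3}{18}} = \frac{1}{3 - \frac{143}{9} + \frac{1}{18} \cdot 6} = \frac{1}{3 - \frac{143}{9} + \frac{1}{3}} = \frac{1}{- \frac{113}{9}} = - \frac{9}{113}$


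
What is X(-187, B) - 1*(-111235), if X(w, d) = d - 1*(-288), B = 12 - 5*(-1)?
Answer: 111540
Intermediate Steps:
B = 17 (B = 12 + 5 = 17)
X(w, d) = 288 + d (X(w, d) = d + 288 = 288 + d)
X(-187, B) - 1*(-111235) = (288 + 17) - 1*(-111235) = 305 + 111235 = 111540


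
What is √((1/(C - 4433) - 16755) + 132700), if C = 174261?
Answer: √836008366671677/84914 ≈ 340.51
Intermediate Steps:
√((1/(C - 4433) - 16755) + 132700) = √((1/(174261 - 4433) - 16755) + 132700) = √((1/169828 - 16755) + 132700) = √(-2845468139/169828 + 132700) = √(19690707461/169828) = √836008366671677/84914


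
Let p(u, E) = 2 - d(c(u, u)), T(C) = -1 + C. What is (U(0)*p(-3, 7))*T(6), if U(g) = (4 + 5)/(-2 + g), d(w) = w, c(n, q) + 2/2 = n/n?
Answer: -45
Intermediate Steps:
c(n, q) = 0 (c(n, q) = -1 + n/n = -1 + 1 = 0)
U(g) = 9/(-2 + g)
p(u, E) = 2 (p(u, E) = 2 - 1*0 = 2 + 0 = 2)
(U(0)*p(-3, 7))*T(6) = ((9/(-2 + 0))*2)*(-1 + 6) = ((9/(-2))*2)*5 = ((9*(-1/2))*2)*5 = -9/2*2*5 = -9*5 = -45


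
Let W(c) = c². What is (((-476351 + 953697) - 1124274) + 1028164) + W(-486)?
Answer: 617432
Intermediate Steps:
(((-476351 + 953697) - 1124274) + 1028164) + W(-486) = (((-476351 + 953697) - 1124274) + 1028164) + (-486)² = ((477346 - 1124274) + 1028164) + 236196 = (-646928 + 1028164) + 236196 = 381236 + 236196 = 617432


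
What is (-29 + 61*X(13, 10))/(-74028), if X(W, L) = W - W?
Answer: 29/74028 ≈ 0.00039174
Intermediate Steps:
X(W, L) = 0
(-29 + 61*X(13, 10))/(-74028) = (-29 + 61*0)/(-74028) = (-29 + 0)*(-1/74028) = -29*(-1/74028) = 29/74028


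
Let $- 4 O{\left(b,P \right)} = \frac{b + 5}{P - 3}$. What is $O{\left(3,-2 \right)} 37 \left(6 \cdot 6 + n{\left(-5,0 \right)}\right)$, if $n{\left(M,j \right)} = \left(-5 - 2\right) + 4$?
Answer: $\frac{2442}{5} \approx 488.4$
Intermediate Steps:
$n{\left(M,j \right)} = -3$ ($n{\left(M,j \right)} = -7 + 4 = -3$)
$O{\left(b,P \right)} = - \frac{5 + b}{4 \left(-3 + P\right)}$ ($O{\left(b,P \right)} = - \frac{\left(b + 5\right) \frac{1}{P - 3}}{4} = - \frac{\left(5 + b\right) \frac{1}{-3 + P}}{4} = - \frac{\frac{1}{-3 + P} \left(5 + b\right)}{4} = - \frac{5 + b}{4 \left(-3 + P\right)}$)
$O{\left(3,-2 \right)} 37 \left(6 \cdot 6 + n{\left(-5,0 \right)}\right) = \frac{-5 - 3}{4 \left(-3 - 2\right)} 37 \left(6 \cdot 6 - 3\right) = \frac{-5 - 3}{4 \left(-5\right)} 37 \left(36 - 3\right) = \frac{1}{4} \left(- \frac{1}{5}\right) \left(-8\right) 37 \cdot 33 = \frac{2}{5} \cdot 37 \cdot 33 = \frac{74}{5} \cdot 33 = \frac{2442}{5}$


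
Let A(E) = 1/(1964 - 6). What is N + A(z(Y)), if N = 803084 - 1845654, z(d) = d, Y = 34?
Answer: -2041352059/1958 ≈ -1.0426e+6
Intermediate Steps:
A(E) = 1/1958
N = -1042570
N + A(z(Y)) = -1042570 + 1/1958 = -2041352059/1958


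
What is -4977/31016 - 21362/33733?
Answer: -830452933/1046262728 ≈ -0.79373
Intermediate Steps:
-4977/31016 - 21362/33733 = -830452933/1046262728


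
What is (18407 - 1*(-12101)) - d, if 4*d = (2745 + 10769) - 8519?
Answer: 117037/4 ≈ 29259.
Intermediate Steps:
d = 4995/4 (d = ((2745 + 10769) - 8519)/4 = (13514 - 8519)/4 = (¼)*4995 = 4995/4 ≈ 1248.8)
(18407 - 1*(-12101)) - d = (18407 - 1*(-12101)) - 1*4995/4 = (18407 + 12101) - 4995/4 = 30508 - 4995/4 = 117037/4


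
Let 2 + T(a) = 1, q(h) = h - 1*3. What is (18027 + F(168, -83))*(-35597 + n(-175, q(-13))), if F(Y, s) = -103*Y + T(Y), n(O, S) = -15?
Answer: -25711864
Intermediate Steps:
q(h) = -3 + h (q(h) = h - 3 = -3 + h)
T(a) = -1 (T(a) = -2 + 1 = -1)
F(Y, s) = -1 - 103*Y (F(Y, s) = -103*Y - 1 = -1 - 103*Y)
(18027 + F(168, -83))*(-35597 + n(-175, q(-13))) = (18027 + (-1 - 103*168))*(-35597 - 15) = (18027 + (-1 - 17304))*(-35612) = (18027 - 17305)*(-35612) = 722*(-35612) = -25711864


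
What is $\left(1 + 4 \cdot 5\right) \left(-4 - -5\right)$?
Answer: $21$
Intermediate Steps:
$\left(1 + 4 \cdot 5\right) \left(-4 - -5\right) = \left(1 + 20\right) \left(-4 + 5\right) = 21 \cdot 1 = 21$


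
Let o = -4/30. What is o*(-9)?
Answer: 6/5 ≈ 1.2000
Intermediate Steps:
o = -2/15 (o = -4*1/30 = -2/15 ≈ -0.13333)
o*(-9) = -2/15*(-9) = 6/5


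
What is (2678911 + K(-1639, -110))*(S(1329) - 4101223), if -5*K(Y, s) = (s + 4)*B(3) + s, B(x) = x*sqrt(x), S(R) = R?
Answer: -10983341333102 - 1303766292*sqrt(3)/5 ≈ -1.0984e+13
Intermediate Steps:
B(x) = x**(3/2)
K(Y, s) = -s/5 - 3*sqrt(3)*(4 + s)/5 (K(Y, s) = -((s + 4)*3**(3/2) + s)/5 = -((4 + s)*(3*sqrt(3)) + s)/5 = -(3*sqrt(3)*(4 + s) + s)/5 = -(s + 3*sqrt(3)*(4 + s))/5 = -s/5 - 3*sqrt(3)*(4 + s)/5)
(2678911 + K(-1639, -110))*(S(1329) - 4101223) = (2678911 + (-12*sqrt(3)/5 - 1/5*(-110) - 3/5*(-110)*sqrt(3)))*(1329 - 4101223) = (2678911 + (-12*sqrt(3)/5 + 22 + 66*sqrt(3)))*(-4099894) = (2678911 + (22 + 318*sqrt(3)/5))*(-4099894) = (2678933 + 318*sqrt(3)/5)*(-4099894) = -10983341333102 - 1303766292*sqrt(3)/5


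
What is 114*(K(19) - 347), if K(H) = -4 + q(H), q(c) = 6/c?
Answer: -39978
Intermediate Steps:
K(H) = -4 + 6/H
114*(K(19) - 347) = 114*((-4 + 6/19) - 347) = 114*(-70/19 - 347) = 114*(-6663/19) = -39978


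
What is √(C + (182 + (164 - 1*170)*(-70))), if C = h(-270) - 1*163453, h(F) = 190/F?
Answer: 2*I*√3297747/9 ≈ 403.55*I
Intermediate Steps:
C = -4413250/27 (C = 190/(-270) - 1*163453 = 190*(-1/270) - 163453 = -19/27 - 163453 = -4413250/27 ≈ -1.6345e+5)
√(C + (182 + (164 - 1*170)*(-70))) = √(-4413250/27 + (182 + (164 - 1*170)*(-70))) = √(-4413250/27 + (182 + (164 - 170)*(-70))) = √(-4413250/27 + (182 - 6*(-70))) = √(-4413250/27 + (182 + 420)) = √(-4413250/27 + 602) = √(-4396996/27) = 2*I*√3297747/9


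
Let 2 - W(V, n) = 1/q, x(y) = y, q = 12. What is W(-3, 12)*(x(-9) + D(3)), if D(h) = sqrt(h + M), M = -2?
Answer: -46/3 ≈ -15.333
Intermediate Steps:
W(V, n) = 23/12 (W(V, n) = 2 - 1/12 = 23/12)
D(h) = sqrt(-2 + h) (D(h) = sqrt(h - 2) = sqrt(-2 + h))
W(-3, 12)*(x(-9) + D(3)) = 23*(-9 + sqrt(-2 + 3))/12 = 23*(-9 + sqrt(1))/12 = 23*(-9 + 1)/12 = (23/12)*(-8) = -46/3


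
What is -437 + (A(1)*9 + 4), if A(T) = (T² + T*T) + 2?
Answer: -397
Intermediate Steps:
A(T) = 2 + 2*T² (A(T) = (T² + T²) + 2 = 2*T² + 2 = 2 + 2*T²)
-437 + (A(1)*9 + 4) = -437 + ((2 + 2*1²)*9 + 4) = -437 + ((2 + 2*1)*9 + 4) = -437 + ((2 + 2)*9 + 4) = -437 + (4*9 + 4) = -437 + (36 + 4) = -437 + 40 = -397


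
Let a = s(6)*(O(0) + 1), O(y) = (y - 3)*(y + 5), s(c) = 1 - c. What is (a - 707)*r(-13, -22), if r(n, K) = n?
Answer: 8281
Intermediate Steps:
O(y) = (-3 + y)*(5 + y)
a = 70 (a = (1 - 1*6)*((-15 + 0² + 2*0) + 1) = (1 - 6)*((-15 + 0 + 0) + 1) = -5*(-15 + 1) = -5*(-14) = 70)
(a - 707)*r(-13, -22) = (70 - 707)*(-13) = -637*(-13) = 8281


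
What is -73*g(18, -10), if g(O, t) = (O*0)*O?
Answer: 0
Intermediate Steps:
g(O, t) = 0 (g(O, t) = 0*O = 0)
-73*g(18, -10) = -73*0 = 0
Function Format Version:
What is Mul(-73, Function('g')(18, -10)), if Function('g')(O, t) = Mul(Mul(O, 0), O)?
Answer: 0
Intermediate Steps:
Function('g')(O, t) = 0 (Function('g')(O, t) = Mul(0, O) = 0)
Mul(-73, Function('g')(18, -10)) = Mul(-73, 0) = 0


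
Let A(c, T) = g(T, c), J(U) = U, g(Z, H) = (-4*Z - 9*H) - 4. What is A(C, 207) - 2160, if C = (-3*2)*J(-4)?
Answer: -3208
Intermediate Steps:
g(Z, H) = -4 - 9*H - 4*Z (g(Z, H) = (-9*H - 4*Z) - 4 = -4 - 9*H - 4*Z)
C = 24 (C = -3*2*(-4) = -6*(-4) = 24)
A(c, T) = -4 - 9*c - 4*T
A(C, 207) - 2160 = (-4 - 9*24 - 4*207) - 2160 = (-4 - 216 - 828) - 2160 = -1048 - 2160 = -3208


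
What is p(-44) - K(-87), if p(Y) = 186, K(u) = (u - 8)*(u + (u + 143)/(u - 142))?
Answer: -1855411/229 ≈ -8102.2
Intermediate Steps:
K(u) = (-8 + u)*(u + (143 + u)/(-142 + u))
p(-44) - K(-87) = 186 - (-1144 + (-87)**3 - 149*(-87)**2 + 1271*(-87))/(-142 - 87) = 186 - (-1144 - 658503 - 149*7569 - 110577)/(-229) = 186 - (-1)*(-1144 - 658503 - 1127781 - 110577)/229 = 186 - (-1)*(-1898005)/229 = 186 - 1*1898005/229 = 186 - 1898005/229 = -1855411/229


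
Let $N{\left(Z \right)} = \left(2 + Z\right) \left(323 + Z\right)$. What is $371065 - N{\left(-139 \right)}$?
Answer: $396273$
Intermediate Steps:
$371065 - N{\left(-139 \right)} = 371065 - \left(646 + \left(-139\right)^{2} + 325 \left(-139\right)\right) = 371065 - \left(646 + 19321 - 45175\right) = 371065 - -25208 = 371065 + 25208 = 396273$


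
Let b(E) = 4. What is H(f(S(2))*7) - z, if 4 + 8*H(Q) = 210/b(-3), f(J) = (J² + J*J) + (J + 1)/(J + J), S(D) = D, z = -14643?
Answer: 234385/16 ≈ 14649.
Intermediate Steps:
f(J) = 2*J² + (1 + J)/(2*J) (f(J) = (J² + J²) + (1 + J)/((2*J)) = 2*J² + (1 + J)*(1/(2*J)) = 2*J² + (1 + J)/(2*J))
H(Q) = 97/16 (H(Q) = -½ + (210/4)/8 = -½ + (210*(¼))/8 = -½ + (⅛)*(105/2) = -½ + 105/16 = 97/16)
H(f(S(2))*7) - z = 97/16 - 1*(-14643) = 97/16 + 14643 = 234385/16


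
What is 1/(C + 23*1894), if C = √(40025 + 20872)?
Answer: 43562/1897586947 - √60897/1897586947 ≈ 2.2826e-5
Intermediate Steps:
C = √60897 ≈ 246.77
1/(C + 23*1894) = 1/(√60897 + 23*1894) = 1/(√60897 + 43562) = 1/(43562 + √60897)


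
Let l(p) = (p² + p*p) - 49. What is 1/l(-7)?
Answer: 1/49 ≈ 0.020408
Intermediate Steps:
l(p) = -49 + 2*p² (l(p) = (p² + p²) - 49 = 2*p² - 49 = -49 + 2*p²)
1/l(-7) = 1/(-49 + 2*(-7)²) = 1/(-49 + 2*49) = 1/(-49 + 98) = 1/49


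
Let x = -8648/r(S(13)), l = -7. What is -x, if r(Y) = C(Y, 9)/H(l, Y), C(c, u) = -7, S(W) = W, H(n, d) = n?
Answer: 8648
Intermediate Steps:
r(Y) = 1 (r(Y) = -7/(-7) = -7*(-⅐) = 1)
x = -8648 (x = -8648/1 = -8648*1 = -8648)
-x = -1*(-8648) = 8648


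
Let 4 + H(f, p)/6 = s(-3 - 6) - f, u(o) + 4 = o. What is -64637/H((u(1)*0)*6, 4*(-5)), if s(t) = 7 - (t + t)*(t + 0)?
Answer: 64637/954 ≈ 67.754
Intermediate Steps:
u(o) = -4 + o
s(t) = 7 - 2*t² (s(t) = 7 - 2*t*t = 7 - 2*t²)
H(f, p) = -954 - 6*f (H(f, p) = -24 + 6*((7 - 2*(-3 - 6)²) - f) = -24 + 6*((7 - 2*(-9)²) - f) = -24 + 6*((7 - 2*81) - f) = -24 + 6*((7 - 162) - f) = -24 + 6*(-155 - f) = -24 + (-930 - 6*f) = -954 - 6*f)
-64637/H((u(1)*0)*6, 4*(-5)) = -64637/(-954 - 6*(-4 + 1)*0*6) = -64637/(-954 - 6*(-3*0)*6) = -64637/(-954 - 0*6) = -64637/(-954 - 6*0) = -64637/(-954 + 0) = -64637/(-954) = -64637*(-1/954) = 64637/954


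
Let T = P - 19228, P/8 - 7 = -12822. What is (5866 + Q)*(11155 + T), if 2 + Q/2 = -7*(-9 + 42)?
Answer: -597202200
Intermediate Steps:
Q = -466 (Q = -4 + 2*(-7*(-9 + 42)) = -4 + 2*(-7*33) = -4 + 2*(-231) = -4 - 462 = -466)
P = -102520 (P = 56 + 8*(-12822) = 56 - 102576 = -102520)
T = -121748 (T = -102520 - 19228 = -121748)
(5866 + Q)*(11155 + T) = (5866 - 466)*(11155 - 121748) = 5400*(-110593) = -597202200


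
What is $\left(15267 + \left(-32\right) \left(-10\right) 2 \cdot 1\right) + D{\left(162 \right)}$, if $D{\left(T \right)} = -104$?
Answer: $15803$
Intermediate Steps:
$\left(15267 + \left(-32\right) \left(-10\right) 2 \cdot 1\right) + D{\left(162 \right)} = \left(15267 + \left(-32\right) \left(-10\right) 2 \cdot 1\right) - 104 = \left(15267 + 320 \cdot 2\right) - 104 = \left(15267 + 640\right) - 104 = 15907 - 104 = 15803$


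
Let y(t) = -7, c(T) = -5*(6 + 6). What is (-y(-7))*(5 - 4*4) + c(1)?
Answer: -137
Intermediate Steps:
c(T) = -60 (c(T) = -5*12 = -60)
(-y(-7))*(5 - 4*4) + c(1) = (-1*(-7))*(5 - 4*4) - 60 = 7*(5 - 16) - 60 = 7*(-11) - 60 = -77 - 60 = -137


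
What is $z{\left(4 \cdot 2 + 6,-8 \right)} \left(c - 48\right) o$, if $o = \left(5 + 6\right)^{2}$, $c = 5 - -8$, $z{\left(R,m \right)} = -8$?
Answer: $33880$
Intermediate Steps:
$c = 13$ ($c = 5 + 8 = 13$)
$o = 121$ ($o = 11^{2} = 121$)
$z{\left(4 \cdot 2 + 6,-8 \right)} \left(c - 48\right) o = - 8 \left(13 - 48\right) 121 = \left(-8\right) \left(-35\right) 121 = 280 \cdot 121 = 33880$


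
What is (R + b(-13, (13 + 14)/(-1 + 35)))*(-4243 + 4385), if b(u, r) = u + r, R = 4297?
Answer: 10343493/17 ≈ 6.0844e+5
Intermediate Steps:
b(u, r) = r + u
(R + b(-13, (13 + 14)/(-1 + 35)))*(-4243 + 4385) = (4297 + ((13 + 14)/(-1 + 35) - 13))*(-4243 + 4385) = (4297 + (27/34 - 13))*142 = (4297 - 415/34)*142 = (145683/34)*142 = 10343493/17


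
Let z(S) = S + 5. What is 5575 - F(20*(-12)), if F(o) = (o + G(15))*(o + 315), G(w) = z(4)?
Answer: 22900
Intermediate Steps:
z(S) = 5 + S
G(w) = 9 (G(w) = 5 + 4 = 9)
F(o) = (9 + o)*(315 + o) (F(o) = (o + 9)*(o + 315) = (9 + o)*(315 + o))
5575 - F(20*(-12)) = 5575 - (2835 + (20*(-12))² + 324*(20*(-12))) = 5575 - (2835 + (-240)² + 324*(-240)) = 5575 - (2835 + 57600 - 77760) = 5575 - 1*(-17325) = 5575 + 17325 = 22900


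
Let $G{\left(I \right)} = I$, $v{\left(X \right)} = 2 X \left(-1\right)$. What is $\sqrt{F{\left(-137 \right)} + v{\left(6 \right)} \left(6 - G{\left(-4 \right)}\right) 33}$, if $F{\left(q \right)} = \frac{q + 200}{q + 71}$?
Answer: $\frac{i \sqrt{1917102}}{22} \approx 62.936 i$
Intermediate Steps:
$v{\left(X \right)} = - 2 X$
$F{\left(q \right)} = \frac{200 + q}{71 + q}$
$\sqrt{F{\left(-137 \right)} + v{\left(6 \right)} \left(6 - G{\left(-4 \right)}\right) 33} = \sqrt{\frac{200 - 137}{71 - 137} + \left(-2\right) 6 \left(6 - -4\right) 33} = \sqrt{\frac{1}{-66} \cdot 63 + - 12 \left(6 + 4\right) 33} = \sqrt{\left(- \frac{1}{66}\right) 63 + \left(-12\right) 10 \cdot 33} = \sqrt{- \frac{21}{22} - 3960} = \sqrt{- \frac{87141}{22}} = \frac{i \sqrt{1917102}}{22}$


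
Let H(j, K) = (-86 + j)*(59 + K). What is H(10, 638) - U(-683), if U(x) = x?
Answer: -52289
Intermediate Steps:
H(10, 638) - U(-683) = (-5074 - 86*638 + 59*10 + 638*10) - 1*(-683) = (-5074 - 54868 + 590 + 6380) + 683 = -52972 + 683 = -52289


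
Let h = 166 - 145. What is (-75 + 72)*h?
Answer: -63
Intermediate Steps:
h = 21
(-75 + 72)*h = (-75 + 72)*21 = -3*21 = -63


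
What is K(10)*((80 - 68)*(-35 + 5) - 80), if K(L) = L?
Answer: -4400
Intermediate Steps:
K(10)*((80 - 68)*(-35 + 5) - 80) = 10*((80 - 68)*(-35 + 5) - 80) = 10*(12*(-30) - 80) = 10*(-360 - 80) = 10*(-440) = -4400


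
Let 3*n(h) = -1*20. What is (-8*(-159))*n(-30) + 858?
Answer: -7622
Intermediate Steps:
n(h) = -20/3 (n(h) = (-1*20)/3 = (⅓)*(-20) = -20/3)
(-8*(-159))*n(-30) + 858 = -8*(-159)*(-20/3) + 858 = 1272*(-20/3) + 858 = -8480 + 858 = -7622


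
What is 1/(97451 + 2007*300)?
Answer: 1/699551 ≈ 1.4295e-6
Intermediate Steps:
1/(97451 + 2007*300) = 1/(97451 + 602100) = 1/699551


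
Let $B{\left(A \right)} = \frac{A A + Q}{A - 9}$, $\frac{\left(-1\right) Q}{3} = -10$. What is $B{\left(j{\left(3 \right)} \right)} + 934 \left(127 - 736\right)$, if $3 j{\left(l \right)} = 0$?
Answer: $- \frac{1706428}{3} \approx -5.6881 \cdot 10^{5}$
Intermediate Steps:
$Q = 30$ ($Q = \left(-3\right) \left(-10\right) = 30$)
$j{\left(l \right)} = 0$ ($j{\left(l \right)} = \frac{1}{3} \cdot 0 = 0$)
$B{\left(A \right)} = \frac{30 + A^{2}}{-9 + A}$ ($B{\left(A \right)} = \frac{A A + 30}{A - 9} = \frac{A^{2} + 30}{-9 + A} = \frac{30 + A^{2}}{-9 + A}$)
$B{\left(j{\left(3 \right)} \right)} + 934 \left(127 - 736\right) = \frac{30 + 0^{2}}{-9 + 0} + 934 \left(127 - 736\right) = \frac{30 + 0}{-9} + 934 \left(127 - 736\right) = \left(- \frac{1}{9}\right) 30 + 934 \left(-609\right) = - \frac{10}{3} - 568806 = - \frac{1706428}{3}$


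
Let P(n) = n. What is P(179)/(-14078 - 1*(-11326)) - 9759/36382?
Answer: -16684573/50061632 ≈ -0.33328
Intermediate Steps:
P(179)/(-14078 - 1*(-11326)) - 9759/36382 = 179/(-14078 - 1*(-11326)) - 9759/36382 = 179/(-14078 + 11326) - 9759*1/36382 = 179/(-2752) - 9759/36382 = 179*(-1/2752) - 9759/36382 = -179/2752 - 9759/36382 = -16684573/50061632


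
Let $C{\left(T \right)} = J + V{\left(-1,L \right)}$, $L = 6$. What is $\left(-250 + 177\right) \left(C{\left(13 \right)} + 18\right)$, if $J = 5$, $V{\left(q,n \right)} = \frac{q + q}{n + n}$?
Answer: $- \frac{10001}{6} \approx -1666.8$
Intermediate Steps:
$V{\left(q,n \right)} = \frac{q}{n}$ ($V{\left(q,n \right)} = \frac{2 q}{2 n} = 2 q \frac{1}{2 n} = \frac{q}{n}$)
$C{\left(T \right)} = \frac{29}{6}$ ($C{\left(T \right)} = 5 - \frac{1}{6} = \frac{29}{6}$)
$\left(-250 + 177\right) \left(C{\left(13 \right)} + 18\right) = \left(-250 + 177\right) \left(\frac{29}{6} + 18\right) = \left(-73\right) \frac{137}{6} = - \frac{10001}{6}$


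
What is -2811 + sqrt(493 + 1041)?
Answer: -2811 + sqrt(1534) ≈ -2771.8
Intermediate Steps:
-2811 + sqrt(493 + 1041) = -2811 + sqrt(1534)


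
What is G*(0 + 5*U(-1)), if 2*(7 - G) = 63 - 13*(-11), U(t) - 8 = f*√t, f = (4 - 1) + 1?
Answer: -3840 - 1920*I ≈ -3840.0 - 1920.0*I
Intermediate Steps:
f = 4 (f = 3 + 1 = 4)
U(t) = 8 + 4*√t
G = -96 (G = 7 - (63 - 13*(-11))/2 = 7 - (63 - 1*(-143))/2 = 7 - (63 + 143)/2 = 7 - ½*206 = 7 - 103 = -96)
G*(0 + 5*U(-1)) = -96*(0 + 5*(8 + 4*√(-1))) = -96*(0 + 5*(8 + 4*I)) = -96*(0 + (40 + 20*I)) = -96*(40 + 20*I) = -3840 - 1920*I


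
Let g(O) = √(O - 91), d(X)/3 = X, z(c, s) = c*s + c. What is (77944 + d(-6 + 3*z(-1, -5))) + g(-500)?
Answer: 77962 + I*√591 ≈ 77962.0 + 24.31*I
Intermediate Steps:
z(c, s) = c + c*s
d(X) = 3*X
g(O) = √(-91 + O)
(77944 + d(-6 + 3*z(-1, -5))) + g(-500) = (77944 + 3*(-6 + 3*(-(1 - 5)))) + √(-91 - 500) = (77944 + 3*(-6 + 3*(-1*(-4)))) + √(-591) = (77944 + 3*(-6 + 3*4)) + I*√591 = (77944 + 3*(-6 + 12)) + I*√591 = (77944 + 3*6) + I*√591 = (77944 + 18) + I*√591 = 77962 + I*√591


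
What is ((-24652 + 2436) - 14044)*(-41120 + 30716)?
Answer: 377249040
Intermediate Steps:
((-24652 + 2436) - 14044)*(-41120 + 30716) = (-22216 - 14044)*(-10404) = -36260*(-10404) = 377249040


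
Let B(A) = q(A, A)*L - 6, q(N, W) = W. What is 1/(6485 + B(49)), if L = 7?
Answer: 1/6822 ≈ 0.00014658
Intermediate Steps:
B(A) = -6 + 7*A (B(A) = A*7 - 6 = 7*A - 6 = -6 + 7*A)
1/(6485 + B(49)) = 1/(6485 + (-6 + 7*49)) = 1/(6485 + (-6 + 343)) = 1/(6485 + 337) = 1/6822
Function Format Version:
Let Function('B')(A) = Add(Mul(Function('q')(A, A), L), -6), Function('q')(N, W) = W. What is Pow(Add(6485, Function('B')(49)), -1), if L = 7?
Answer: Rational(1, 6822) ≈ 0.00014658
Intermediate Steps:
Function('B')(A) = Add(-6, Mul(7, A)) (Function('B')(A) = Add(Mul(A, 7), -6) = Add(Mul(7, A), -6) = Add(-6, Mul(7, A)))
Pow(Add(6485, Function('B')(49)), -1) = Pow(Add(6485, Add(-6, Mul(7, 49))), -1) = Pow(Add(6485, Add(-6, 343)), -1) = Pow(Add(6485, 337), -1) = Pow(6822, -1) = Rational(1, 6822)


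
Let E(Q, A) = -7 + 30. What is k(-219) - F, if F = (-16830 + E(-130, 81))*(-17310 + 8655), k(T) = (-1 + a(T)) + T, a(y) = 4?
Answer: -145464801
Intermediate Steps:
E(Q, A) = 23
k(T) = 3 + T (k(T) = (-1 + 4) + T = 3 + T)
F = 145464585 (F = (-16830 + 23)*(-17310 + 8655) = -16807*(-8655) = 145464585)
k(-219) - F = (3 - 219) - 1*145464585 = -216 - 145464585 = -145464801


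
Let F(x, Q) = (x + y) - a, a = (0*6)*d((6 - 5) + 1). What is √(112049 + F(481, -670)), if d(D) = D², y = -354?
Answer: 12*√779 ≈ 334.93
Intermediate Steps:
a = 0 (a = (0*6)*((6 - 5) + 1)² = 0*(1 + 1)² = 0*2² = 0*4 = 0)
F(x, Q) = -354 + x (F(x, Q) = (x - 354) - 1*0 = (-354 + x) + 0 = -354 + x)
√(112049 + F(481, -670)) = √(112049 + (-354 + 481)) = √(112049 + 127) = √112176 = 12*√779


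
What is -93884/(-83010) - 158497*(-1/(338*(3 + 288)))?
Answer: 3731846407/1360782930 ≈ 2.7424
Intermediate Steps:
-93884/(-83010) - 158497*(-1/(338*(3 + 288))) = -93884*(-1/83010) - 158497/((-338*291)) = 46942/41505 - 158497/(-98358) = 46942/41505 - 158497*(-1/98358) = 46942/41505 + 158497/98358 = 3731846407/1360782930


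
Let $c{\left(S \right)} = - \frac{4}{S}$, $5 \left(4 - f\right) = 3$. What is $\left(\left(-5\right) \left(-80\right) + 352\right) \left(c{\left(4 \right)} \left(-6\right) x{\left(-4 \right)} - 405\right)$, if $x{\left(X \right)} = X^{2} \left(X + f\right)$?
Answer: $- \frac{1739376}{5} \approx -3.4788 \cdot 10^{5}$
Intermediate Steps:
$f = \frac{17}{5}$ ($f = 4 - \frac{3}{5} = \frac{17}{5} \approx 3.4$)
$x{\left(X \right)} = X^{2} \left(\frac{17}{5} + X\right)$ ($x{\left(X \right)} = X^{2} \left(X + \frac{17}{5}\right) = X^{2} \left(\frac{17}{5} + X\right)$)
$\left(\left(-5\right) \left(-80\right) + 352\right) \left(c{\left(4 \right)} \left(-6\right) x{\left(-4 \right)} - 405\right) = \left(\left(-5\right) \left(-80\right) + 352\right) \left(- \frac{4}{4} \left(-6\right) \left(-4\right)^{2} \left(\frac{17}{5} - 4\right) - 405\right) = \left(400 + 352\right) \left(\left(-4\right) \frac{1}{4} \left(-6\right) 16 \left(- \frac{3}{5}\right) - 405\right) = 752 \left(\left(-1\right) \left(-6\right) \left(- \frac{48}{5}\right) - 405\right) = 752 \left(6 \left(- \frac{48}{5}\right) - 405\right) = 752 \left(- \frac{288}{5} - 405\right) = 752 \left(- \frac{2313}{5}\right) = - \frac{1739376}{5}$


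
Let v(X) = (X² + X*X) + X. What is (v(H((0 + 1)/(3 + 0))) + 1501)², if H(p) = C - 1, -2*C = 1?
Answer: 2262016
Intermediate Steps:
C = -½ (C = -½*1 = -½ ≈ -0.50000)
H(p) = -3/2 (H(p) = -½ - 1 = -3/2)
v(X) = X + 2*X² (v(X) = (X² + X²) + X = 2*X² + X = X + 2*X²)
(v(H((0 + 1)/(3 + 0))) + 1501)² = (-3*(1 + 2*(-3/2))/2 + 1501)² = (-3*(1 - 3)/2 + 1501)² = (-3/2*(-2) + 1501)² = (3 + 1501)² = 1504² = 2262016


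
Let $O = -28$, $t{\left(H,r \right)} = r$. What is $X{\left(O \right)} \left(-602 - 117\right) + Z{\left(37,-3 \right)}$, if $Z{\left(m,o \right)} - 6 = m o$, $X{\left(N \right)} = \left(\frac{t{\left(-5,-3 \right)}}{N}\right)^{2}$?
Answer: $- \frac{88791}{784} \approx -113.25$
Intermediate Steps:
$X{\left(N \right)} = \frac{9}{N^{2}}$ ($X{\left(N \right)} = \left(- \frac{3}{N}\right)^{2} = \frac{9}{N^{2}}$)
$Z{\left(m,o \right)} = 6 + m o$
$X{\left(O \right)} \left(-602 - 117\right) + Z{\left(37,-3 \right)} = \frac{9}{784} \left(-602 - 117\right) + \left(6 + 37 \left(-3\right)\right) = 9 \cdot \frac{1}{784} \left(-719\right) + \left(6 - 111\right) = \frac{9}{784} \left(-719\right) - 105 = - \frac{6471}{784} - 105 = - \frac{88791}{784}$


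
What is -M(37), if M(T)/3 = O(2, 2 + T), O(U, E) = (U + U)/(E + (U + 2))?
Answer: -12/43 ≈ -0.27907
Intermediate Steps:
O(U, E) = 2*U/(2 + E + U) (O(U, E) = (2*U)/(E + (2 + U)) = (2*U)/(2 + E + U) = 2*U/(2 + E + U))
M(T) = 12/(6 + T) (M(T) = 3*(2*2/(2 + (2 + T) + 2)) = 3*(2*2/(6 + T)) = 3*(4/(6 + T)) = 12/(6 + T))
-M(37) = -12/(6 + 37) = -12/43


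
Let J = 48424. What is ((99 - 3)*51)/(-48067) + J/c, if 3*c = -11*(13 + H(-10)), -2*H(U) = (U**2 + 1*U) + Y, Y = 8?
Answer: 581737534/1586211 ≈ 366.75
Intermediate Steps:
H(U) = -4 - U/2 - U**2/2 (H(U) = -((U**2 + 1*U) + 8)/2 = -((U**2 + U) + 8)/2 = -((U + U**2) + 8)/2 = -(8 + U + U**2)/2 = -4 - U/2 - U**2/2)
c = 132 (c = (-11*(13 + (-4 - 1/2*(-10) - 1/2*(-10)**2)))/3 = (-11*(13 + (-4 + 5 - 1/2*100)))/3 = (-11*(13 + (-4 + 5 - 50)))/3 = (-11*(13 - 49))/3 = (-11*(-36))/3 = (1/3)*396 = 132)
((99 - 3)*51)/(-48067) + J/c = ((99 - 3)*51)/(-48067) + 48424/132 = (96*51)*(-1/48067) + 48424*(1/132) = 4896*(-1/48067) + 12106/33 = -4896/48067 + 12106/33 = 581737534/1586211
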